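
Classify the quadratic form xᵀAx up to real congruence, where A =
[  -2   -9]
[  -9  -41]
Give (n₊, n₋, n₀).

Answer: (0, 2, 0)

Derivation:
step 0: pivot -2 → sign −
step 1: pivot -1/2 → sign −
signature = (0, 2, 0)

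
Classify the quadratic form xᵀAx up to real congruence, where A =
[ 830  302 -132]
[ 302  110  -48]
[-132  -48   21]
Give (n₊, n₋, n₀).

Answer: (2, 0, 1)

Derivation:
step 0: pivot 830 → sign +
step 1: pivot 48/415 → sign +
step 2: row/col 2 already zero → sign 0
signature = (2, 0, 1)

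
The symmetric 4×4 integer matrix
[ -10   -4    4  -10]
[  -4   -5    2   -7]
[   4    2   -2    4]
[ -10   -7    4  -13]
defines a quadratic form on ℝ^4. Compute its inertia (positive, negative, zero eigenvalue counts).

step 0: pivot -10 → sign −
step 1: pivot -17/5 → sign −
step 2: pivot -6/17 → sign −
step 3: row/col 3 already zero → sign 0
signature = (0, 3, 1)

Answer: (0, 3, 1)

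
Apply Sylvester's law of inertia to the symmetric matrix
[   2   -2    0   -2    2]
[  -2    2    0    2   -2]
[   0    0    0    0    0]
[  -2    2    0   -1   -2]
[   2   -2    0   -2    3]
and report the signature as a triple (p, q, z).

step 0: pivot 2 → sign +
step 1: pivot -3 → sign −
step 2: pivot 1 → sign +
step 3: row/col 3 already zero → sign 0
step 4: row/col 4 already zero → sign 0
signature = (2, 1, 2)

Answer: (2, 1, 2)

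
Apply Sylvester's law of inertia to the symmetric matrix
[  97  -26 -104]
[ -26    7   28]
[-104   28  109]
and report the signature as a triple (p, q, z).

step 0: pivot 97 → sign +
step 1: pivot 3/97 → sign +
step 2: pivot -3 → sign −
signature = (2, 1, 0)

Answer: (2, 1, 0)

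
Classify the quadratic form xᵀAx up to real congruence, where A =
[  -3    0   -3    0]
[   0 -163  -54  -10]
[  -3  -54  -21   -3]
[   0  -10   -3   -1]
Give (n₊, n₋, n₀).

Answer: (1, 3, 0)

Derivation:
step 0: pivot -3 → sign −
step 1: pivot -163 → sign −
step 2: pivot -18/163 → sign −
step 3: pivot 1/2 → sign +
signature = (1, 3, 0)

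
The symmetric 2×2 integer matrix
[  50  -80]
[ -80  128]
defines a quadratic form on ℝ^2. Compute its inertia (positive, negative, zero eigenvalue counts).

step 0: pivot 50 → sign +
step 1: row/col 1 already zero → sign 0
signature = (1, 0, 1)

Answer: (1, 0, 1)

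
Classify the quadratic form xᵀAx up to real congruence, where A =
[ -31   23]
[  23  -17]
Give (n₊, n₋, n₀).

step 0: pivot -31 → sign −
step 1: pivot 2/31 → sign +
signature = (1, 1, 0)

Answer: (1, 1, 0)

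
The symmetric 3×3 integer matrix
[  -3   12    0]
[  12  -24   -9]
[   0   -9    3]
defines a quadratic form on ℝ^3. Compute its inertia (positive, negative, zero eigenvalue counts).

step 0: pivot -3 → sign −
step 1: pivot 24 → sign +
step 2: pivot -3/8 → sign −
signature = (1, 2, 0)

Answer: (1, 2, 0)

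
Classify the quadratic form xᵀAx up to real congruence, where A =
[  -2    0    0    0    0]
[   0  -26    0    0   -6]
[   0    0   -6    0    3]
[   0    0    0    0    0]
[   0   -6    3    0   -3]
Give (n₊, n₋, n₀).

Answer: (0, 4, 1)

Derivation:
step 0: pivot -2 → sign −
step 1: pivot -26 → sign −
step 2: pivot -6 → sign −
step 3: pivot -3/26 → sign −
step 4: row/col 4 already zero → sign 0
signature = (0, 4, 1)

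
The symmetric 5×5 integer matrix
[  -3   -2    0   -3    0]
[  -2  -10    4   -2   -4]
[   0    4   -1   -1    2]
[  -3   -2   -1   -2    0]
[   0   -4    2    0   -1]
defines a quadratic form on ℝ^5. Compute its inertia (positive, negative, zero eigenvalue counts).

step 0: pivot -3 → sign −
step 1: pivot -26/3 → sign −
step 2: pivot 11/13 → sign +
step 3: pivot -2/11 → sign −
step 4: pivot 1 → sign +
signature = (2, 3, 0)

Answer: (2, 3, 0)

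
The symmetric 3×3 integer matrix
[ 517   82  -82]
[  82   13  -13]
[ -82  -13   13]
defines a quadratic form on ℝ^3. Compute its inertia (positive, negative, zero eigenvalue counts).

step 0: pivot 517 → sign +
step 1: pivot -3/517 → sign −
step 2: row/col 2 already zero → sign 0
signature = (1, 1, 1)

Answer: (1, 1, 1)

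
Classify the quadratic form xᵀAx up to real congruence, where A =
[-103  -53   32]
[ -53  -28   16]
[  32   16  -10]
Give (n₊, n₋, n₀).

Answer: (1, 2, 0)

Derivation:
step 0: pivot -103 → sign −
step 1: pivot -75/103 → sign −
step 2: pivot 6/25 → sign +
signature = (1, 2, 0)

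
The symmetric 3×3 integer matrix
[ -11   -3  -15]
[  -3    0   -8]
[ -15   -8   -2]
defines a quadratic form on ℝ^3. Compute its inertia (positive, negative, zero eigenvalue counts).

Answer: (1, 2, 0)

Derivation:
step 0: pivot -11 → sign −
step 1: pivot 9/11 → sign +
step 2: pivot -2/9 → sign −
signature = (1, 2, 0)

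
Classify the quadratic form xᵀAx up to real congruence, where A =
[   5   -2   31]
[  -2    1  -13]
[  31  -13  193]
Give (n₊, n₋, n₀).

step 0: pivot 5 → sign +
step 1: pivot 1/5 → sign +
step 2: pivot -1 → sign −
signature = (2, 1, 0)

Answer: (2, 1, 0)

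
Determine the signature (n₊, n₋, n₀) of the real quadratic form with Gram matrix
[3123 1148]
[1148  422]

step 0: pivot 3123 → sign +
step 1: pivot 2/3123 → sign +
signature = (2, 0, 0)

Answer: (2, 0, 0)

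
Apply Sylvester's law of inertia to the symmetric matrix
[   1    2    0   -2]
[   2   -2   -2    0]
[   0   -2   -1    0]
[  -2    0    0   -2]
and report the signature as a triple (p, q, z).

step 0: pivot 1 → sign +
step 1: pivot -6 → sign −
step 2: pivot -1/3 → sign −
step 3: pivot 2 → sign +
signature = (2, 2, 0)

Answer: (2, 2, 0)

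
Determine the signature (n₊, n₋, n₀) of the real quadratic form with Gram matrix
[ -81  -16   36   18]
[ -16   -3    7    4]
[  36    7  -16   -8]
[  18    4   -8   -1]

Answer: (2, 2, 0)

Derivation:
step 0: pivot -81 → sign −
step 1: pivot 13/81 → sign +
step 2: pivot -1/13 → sign −
step 3: pivot 3 → sign +
signature = (2, 2, 0)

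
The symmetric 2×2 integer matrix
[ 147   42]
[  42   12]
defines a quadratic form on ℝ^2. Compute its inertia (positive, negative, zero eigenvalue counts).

step 0: pivot 147 → sign +
step 1: row/col 1 already zero → sign 0
signature = (1, 0, 1)

Answer: (1, 0, 1)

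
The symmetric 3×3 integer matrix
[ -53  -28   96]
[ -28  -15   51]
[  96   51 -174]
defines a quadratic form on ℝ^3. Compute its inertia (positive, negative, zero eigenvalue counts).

Answer: (1, 2, 0)

Derivation:
step 0: pivot -53 → sign −
step 1: pivot -11/53 → sign −
step 2: pivot 3/11 → sign +
signature = (1, 2, 0)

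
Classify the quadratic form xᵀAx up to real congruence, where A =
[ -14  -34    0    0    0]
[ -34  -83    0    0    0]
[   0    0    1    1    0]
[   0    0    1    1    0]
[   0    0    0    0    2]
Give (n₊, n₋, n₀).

step 0: pivot -14 → sign −
step 1: pivot -3/7 → sign −
step 2: pivot 1 → sign +
step 3: pivot 2 → sign +
step 4: row/col 4 already zero → sign 0
signature = (2, 2, 1)

Answer: (2, 2, 1)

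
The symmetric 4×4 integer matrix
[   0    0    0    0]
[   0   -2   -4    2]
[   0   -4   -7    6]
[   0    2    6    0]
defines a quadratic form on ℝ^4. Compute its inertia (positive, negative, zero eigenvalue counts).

step 0: pivot -2 → sign −
step 1: pivot 1 → sign +
step 2: pivot -2 → sign −
step 3: row/col 3 already zero → sign 0
signature = (1, 2, 1)

Answer: (1, 2, 1)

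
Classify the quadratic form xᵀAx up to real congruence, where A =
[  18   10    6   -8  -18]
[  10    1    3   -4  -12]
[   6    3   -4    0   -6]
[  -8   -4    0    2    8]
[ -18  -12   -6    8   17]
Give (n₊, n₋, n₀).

step 0: pivot 18 → sign +
step 1: pivot -41/9 → sign −
step 2: pivot -245/41 → sign −
step 3: pivot -86/245 → sign −
step 4: pivot -3/43 → sign −
signature = (1, 4, 0)

Answer: (1, 4, 0)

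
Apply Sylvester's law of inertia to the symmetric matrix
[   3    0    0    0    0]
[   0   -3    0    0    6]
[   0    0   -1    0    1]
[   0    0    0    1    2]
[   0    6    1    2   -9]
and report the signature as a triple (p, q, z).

Answer: (2, 2, 1)

Derivation:
step 0: pivot 3 → sign +
step 1: pivot -3 → sign −
step 2: pivot -1 → sign −
step 3: pivot 1 → sign +
step 4: row/col 4 already zero → sign 0
signature = (2, 2, 1)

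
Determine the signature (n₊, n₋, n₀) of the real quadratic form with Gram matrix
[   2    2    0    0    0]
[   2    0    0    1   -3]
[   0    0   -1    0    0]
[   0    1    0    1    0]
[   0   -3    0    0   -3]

Answer: (2, 2, 1)

Derivation:
step 0: pivot 2 → sign +
step 1: pivot -2 → sign −
step 2: pivot -1 → sign −
step 3: pivot 3/2 → sign +
step 4: row/col 4 already zero → sign 0
signature = (2, 2, 1)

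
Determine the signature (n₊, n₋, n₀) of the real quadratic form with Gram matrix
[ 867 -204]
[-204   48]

Answer: (1, 0, 1)

Derivation:
step 0: pivot 867 → sign +
step 1: row/col 1 already zero → sign 0
signature = (1, 0, 1)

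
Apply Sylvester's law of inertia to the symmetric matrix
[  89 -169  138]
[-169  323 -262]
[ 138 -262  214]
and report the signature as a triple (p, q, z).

step 0: pivot 89 → sign +
step 1: pivot 186/89 → sign +
step 2: pivot 2/93 → sign +
signature = (3, 0, 0)

Answer: (3, 0, 0)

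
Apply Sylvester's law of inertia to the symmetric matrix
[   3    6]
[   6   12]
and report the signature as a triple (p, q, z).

Answer: (1, 0, 1)

Derivation:
step 0: pivot 3 → sign +
step 1: row/col 1 already zero → sign 0
signature = (1, 0, 1)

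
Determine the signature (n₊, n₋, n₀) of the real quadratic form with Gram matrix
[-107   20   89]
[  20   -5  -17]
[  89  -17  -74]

step 0: pivot -107 → sign −
step 1: pivot -135/107 → sign −
step 2: pivot 2/15 → sign +
signature = (1, 2, 0)

Answer: (1, 2, 0)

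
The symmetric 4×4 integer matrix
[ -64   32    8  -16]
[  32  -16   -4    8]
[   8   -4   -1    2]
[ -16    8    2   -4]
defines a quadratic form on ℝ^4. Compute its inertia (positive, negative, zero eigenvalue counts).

step 0: pivot -64 → sign −
step 1: row/col 1 already zero → sign 0
step 2: row/col 2 already zero → sign 0
step 3: row/col 3 already zero → sign 0
signature = (0, 1, 3)

Answer: (0, 1, 3)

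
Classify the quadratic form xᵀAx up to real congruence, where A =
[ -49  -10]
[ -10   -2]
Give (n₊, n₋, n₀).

Answer: (1, 1, 0)

Derivation:
step 0: pivot -49 → sign −
step 1: pivot 2/49 → sign +
signature = (1, 1, 0)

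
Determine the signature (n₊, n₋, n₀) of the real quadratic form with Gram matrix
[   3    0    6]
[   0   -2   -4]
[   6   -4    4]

Answer: (1, 1, 1)

Derivation:
step 0: pivot 3 → sign +
step 1: pivot -2 → sign −
step 2: row/col 2 already zero → sign 0
signature = (1, 1, 1)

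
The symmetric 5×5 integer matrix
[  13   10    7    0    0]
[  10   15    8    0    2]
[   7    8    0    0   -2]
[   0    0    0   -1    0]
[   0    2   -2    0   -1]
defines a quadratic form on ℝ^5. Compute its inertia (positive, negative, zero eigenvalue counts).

Answer: (3, 2, 0)

Derivation:
step 0: pivot 13 → sign +
step 1: pivot 95/13 → sign +
step 2: pivot -447/95 → sign −
step 3: pivot -1 → sign −
step 4: pivot 3/149 → sign +
signature = (3, 2, 0)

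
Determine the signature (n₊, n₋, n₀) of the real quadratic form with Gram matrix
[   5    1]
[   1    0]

Answer: (1, 1, 0)

Derivation:
step 0: pivot 5 → sign +
step 1: pivot -1/5 → sign −
signature = (1, 1, 0)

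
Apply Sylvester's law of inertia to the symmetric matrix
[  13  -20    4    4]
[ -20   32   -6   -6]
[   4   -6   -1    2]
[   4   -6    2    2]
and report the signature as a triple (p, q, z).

Answer: (3, 1, 0)

Derivation:
step 0: pivot 13 → sign +
step 1: pivot 16/13 → sign +
step 2: pivot -9/4 → sign −
step 3: pivot 1 → sign +
signature = (3, 1, 0)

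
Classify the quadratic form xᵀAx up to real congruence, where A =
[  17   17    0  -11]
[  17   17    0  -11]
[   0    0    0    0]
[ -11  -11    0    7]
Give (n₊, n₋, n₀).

step 0: pivot 17 → sign +
step 1: pivot -2/17 → sign −
step 2: row/col 2 already zero → sign 0
step 3: row/col 3 already zero → sign 0
signature = (1, 1, 2)

Answer: (1, 1, 2)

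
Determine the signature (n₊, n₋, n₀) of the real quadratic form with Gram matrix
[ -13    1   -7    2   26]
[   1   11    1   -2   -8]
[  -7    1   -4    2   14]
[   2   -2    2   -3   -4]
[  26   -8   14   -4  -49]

Answer: (2, 2, 1)

Derivation:
step 0: pivot -13 → sign −
step 1: pivot 144/13 → sign +
step 2: pivot -1/4 → sign −
step 3: pivot 1 → sign +
step 4: row/col 4 already zero → sign 0
signature = (2, 2, 1)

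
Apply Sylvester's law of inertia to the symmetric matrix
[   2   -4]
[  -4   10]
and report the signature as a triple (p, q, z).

step 0: pivot 2 → sign +
step 1: pivot 2 → sign +
signature = (2, 0, 0)

Answer: (2, 0, 0)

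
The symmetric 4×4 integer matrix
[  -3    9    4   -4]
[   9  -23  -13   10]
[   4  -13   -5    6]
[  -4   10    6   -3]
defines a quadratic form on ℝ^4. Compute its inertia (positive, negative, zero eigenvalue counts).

step 0: pivot -3 → sign −
step 1: pivot 4 → sign +
step 2: pivot 1/12 → sign +
step 3: pivot 1 → sign +
signature = (3, 1, 0)

Answer: (3, 1, 0)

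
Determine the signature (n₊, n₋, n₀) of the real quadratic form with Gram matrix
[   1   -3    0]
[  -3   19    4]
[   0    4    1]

step 0: pivot 1 → sign +
step 1: pivot 10 → sign +
step 2: pivot -3/5 → sign −
signature = (2, 1, 0)

Answer: (2, 1, 0)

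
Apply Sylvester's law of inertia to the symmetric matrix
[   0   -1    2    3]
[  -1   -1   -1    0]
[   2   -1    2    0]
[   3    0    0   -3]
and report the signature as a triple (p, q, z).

Answer: (2, 2, 0)

Derivation:
step 0: pivot -1 → sign −
step 1: pivot 1 → sign +
step 2: pivot -6 → sign −
step 3: pivot 3/2 → sign +
signature = (2, 2, 0)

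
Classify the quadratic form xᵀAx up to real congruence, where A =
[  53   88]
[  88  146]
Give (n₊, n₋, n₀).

Answer: (1, 1, 0)

Derivation:
step 0: pivot 53 → sign +
step 1: pivot -6/53 → sign −
signature = (1, 1, 0)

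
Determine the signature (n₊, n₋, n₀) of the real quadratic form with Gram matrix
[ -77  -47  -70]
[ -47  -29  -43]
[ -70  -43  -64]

step 0: pivot -77 → sign −
step 1: pivot -24/77 → sign −
step 2: pivot -1/8 → sign −
signature = (0, 3, 0)

Answer: (0, 3, 0)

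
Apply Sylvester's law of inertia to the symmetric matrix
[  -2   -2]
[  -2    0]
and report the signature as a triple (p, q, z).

step 0: pivot -2 → sign −
step 1: pivot 2 → sign +
signature = (1, 1, 0)

Answer: (1, 1, 0)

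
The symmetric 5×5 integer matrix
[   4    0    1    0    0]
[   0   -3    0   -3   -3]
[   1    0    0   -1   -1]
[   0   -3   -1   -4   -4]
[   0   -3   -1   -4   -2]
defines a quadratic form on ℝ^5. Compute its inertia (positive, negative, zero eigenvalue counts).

Answer: (3, 2, 0)

Derivation:
step 0: pivot 4 → sign +
step 1: pivot -3 → sign −
step 2: pivot -1/4 → sign −
step 3: pivot 3 → sign +
step 4: pivot 2 → sign +
signature = (3, 2, 0)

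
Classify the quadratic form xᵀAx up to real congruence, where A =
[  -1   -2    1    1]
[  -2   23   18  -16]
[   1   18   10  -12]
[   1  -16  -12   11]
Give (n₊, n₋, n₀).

step 0: pivot -1 → sign −
step 1: pivot 27 → sign +
step 2: pivot 41/27 → sign +
step 3: pivot -3/41 → sign −
signature = (2, 2, 0)

Answer: (2, 2, 0)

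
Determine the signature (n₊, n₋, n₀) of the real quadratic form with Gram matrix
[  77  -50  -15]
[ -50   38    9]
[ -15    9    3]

step 0: pivot 77 → sign +
step 1: pivot 426/77 → sign +
step 2: pivot -3/142 → sign −
signature = (2, 1, 0)

Answer: (2, 1, 0)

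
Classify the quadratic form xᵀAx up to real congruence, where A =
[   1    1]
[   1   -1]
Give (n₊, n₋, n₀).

step 0: pivot 1 → sign +
step 1: pivot -2 → sign −
signature = (1, 1, 0)

Answer: (1, 1, 0)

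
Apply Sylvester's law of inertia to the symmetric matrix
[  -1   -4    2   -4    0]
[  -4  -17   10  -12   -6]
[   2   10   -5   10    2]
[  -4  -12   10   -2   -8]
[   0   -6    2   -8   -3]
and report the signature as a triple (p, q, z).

Answer: (2, 3, 0)

Derivation:
step 0: pivot -1 → sign −
step 1: pivot -1 → sign −
step 2: pivot 3 → sign +
step 3: pivot -10/3 → sign −
step 4: pivot 1/5 → sign +
signature = (2, 3, 0)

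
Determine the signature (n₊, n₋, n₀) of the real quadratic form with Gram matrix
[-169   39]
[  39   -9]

Answer: (0, 1, 1)

Derivation:
step 0: pivot -169 → sign −
step 1: row/col 1 already zero → sign 0
signature = (0, 1, 1)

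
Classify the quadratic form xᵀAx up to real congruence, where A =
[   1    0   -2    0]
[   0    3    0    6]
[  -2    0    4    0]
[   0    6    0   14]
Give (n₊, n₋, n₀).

Answer: (3, 0, 1)

Derivation:
step 0: pivot 1 → sign +
step 1: pivot 3 → sign +
step 2: pivot 2 → sign +
step 3: row/col 3 already zero → sign 0
signature = (3, 0, 1)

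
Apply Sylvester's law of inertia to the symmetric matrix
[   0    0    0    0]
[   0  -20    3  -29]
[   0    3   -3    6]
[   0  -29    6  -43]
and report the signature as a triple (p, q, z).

Answer: (1, 2, 1)

Derivation:
step 0: pivot -20 → sign −
step 1: pivot -51/20 → sign −
step 2: pivot 2/17 → sign +
step 3: row/col 3 already zero → sign 0
signature = (1, 2, 1)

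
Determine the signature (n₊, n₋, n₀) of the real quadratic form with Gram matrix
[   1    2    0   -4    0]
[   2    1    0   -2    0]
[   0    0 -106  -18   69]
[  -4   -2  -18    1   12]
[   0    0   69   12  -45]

Answer: (2, 3, 0)

Derivation:
step 0: pivot 1 → sign +
step 1: pivot -3 → sign −
step 2: pivot -106 → sign −
step 3: pivot 3/53 → sign +
step 4: pivot -3/2 → sign −
signature = (2, 3, 0)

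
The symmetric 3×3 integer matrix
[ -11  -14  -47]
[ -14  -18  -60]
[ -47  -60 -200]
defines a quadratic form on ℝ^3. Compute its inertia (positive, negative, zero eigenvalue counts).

step 0: pivot -11 → sign −
step 1: pivot -2/11 → sign −
step 2: pivot 1 → sign +
signature = (1, 2, 0)

Answer: (1, 2, 0)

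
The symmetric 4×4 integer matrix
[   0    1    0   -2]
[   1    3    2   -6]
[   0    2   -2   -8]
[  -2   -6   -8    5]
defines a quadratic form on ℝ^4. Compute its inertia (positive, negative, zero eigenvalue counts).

step 0: pivot 3 → sign +
step 1: pivot -1/3 → sign −
step 2: pivot -2 → sign −
step 3: pivot 1 → sign +
signature = (2, 2, 0)

Answer: (2, 2, 0)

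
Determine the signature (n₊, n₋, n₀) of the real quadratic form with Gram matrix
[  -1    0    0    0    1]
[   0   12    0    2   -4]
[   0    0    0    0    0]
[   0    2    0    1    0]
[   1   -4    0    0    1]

Answer: (2, 1, 2)

Derivation:
step 0: pivot -1 → sign −
step 1: pivot 12 → sign +
step 2: pivot 2/3 → sign +
step 3: row/col 3 already zero → sign 0
step 4: row/col 4 already zero → sign 0
signature = (2, 1, 2)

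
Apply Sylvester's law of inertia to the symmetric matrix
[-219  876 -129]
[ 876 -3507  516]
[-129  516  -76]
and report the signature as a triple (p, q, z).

step 0: pivot -219 → sign −
step 1: pivot -3 → sign −
step 2: pivot -1/73 → sign −
signature = (0, 3, 0)

Answer: (0, 3, 0)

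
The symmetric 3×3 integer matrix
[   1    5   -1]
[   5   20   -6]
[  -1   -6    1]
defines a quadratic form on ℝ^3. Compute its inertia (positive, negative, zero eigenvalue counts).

step 0: pivot 1 → sign +
step 1: pivot -5 → sign −
step 2: pivot 1/5 → sign +
signature = (2, 1, 0)

Answer: (2, 1, 0)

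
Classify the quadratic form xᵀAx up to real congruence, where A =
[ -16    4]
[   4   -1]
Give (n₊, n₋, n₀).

step 0: pivot -16 → sign −
step 1: row/col 1 already zero → sign 0
signature = (0, 1, 1)

Answer: (0, 1, 1)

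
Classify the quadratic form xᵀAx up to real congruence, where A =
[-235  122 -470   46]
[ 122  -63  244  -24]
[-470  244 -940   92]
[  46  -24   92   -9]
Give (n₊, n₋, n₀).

Answer: (1, 2, 1)

Derivation:
step 0: pivot -235 → sign −
step 1: pivot 79/235 → sign +
step 2: pivot -3/79 → sign −
step 3: row/col 3 already zero → sign 0
signature = (1, 2, 1)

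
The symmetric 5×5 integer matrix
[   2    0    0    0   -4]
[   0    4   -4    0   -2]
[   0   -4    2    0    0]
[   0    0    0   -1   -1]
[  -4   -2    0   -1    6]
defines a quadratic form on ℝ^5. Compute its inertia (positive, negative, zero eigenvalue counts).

step 0: pivot 2 → sign +
step 1: pivot 4 → sign +
step 2: pivot -2 → sign −
step 3: pivot -1 → sign −
step 4: row/col 4 already zero → sign 0
signature = (2, 2, 1)

Answer: (2, 2, 1)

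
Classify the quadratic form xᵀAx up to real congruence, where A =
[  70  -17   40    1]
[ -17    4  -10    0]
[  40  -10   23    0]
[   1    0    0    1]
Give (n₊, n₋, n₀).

Answer: (2, 2, 0)

Derivation:
step 0: pivot 70 → sign +
step 1: pivot -9/70 → sign −
step 2: pivot 7/9 → sign +
step 3: pivot -1/7 → sign −
signature = (2, 2, 0)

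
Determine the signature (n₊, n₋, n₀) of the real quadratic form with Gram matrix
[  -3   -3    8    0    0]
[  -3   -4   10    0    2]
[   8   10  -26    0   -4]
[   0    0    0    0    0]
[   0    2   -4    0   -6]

step 0: pivot -3 → sign −
step 1: pivot -1 → sign −
step 2: pivot -2/3 → sign −
step 3: pivot -2 → sign −
step 4: row/col 4 already zero → sign 0
signature = (0, 4, 1)

Answer: (0, 4, 1)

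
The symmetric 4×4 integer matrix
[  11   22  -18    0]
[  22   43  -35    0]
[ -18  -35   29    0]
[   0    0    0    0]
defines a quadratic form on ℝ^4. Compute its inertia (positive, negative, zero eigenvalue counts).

step 0: pivot 11 → sign +
step 1: pivot -1 → sign −
step 2: pivot 6/11 → sign +
step 3: row/col 3 already zero → sign 0
signature = (2, 1, 1)

Answer: (2, 1, 1)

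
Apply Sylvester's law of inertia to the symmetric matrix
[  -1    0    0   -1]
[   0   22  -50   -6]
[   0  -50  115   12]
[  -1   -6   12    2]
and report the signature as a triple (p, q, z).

Answer: (2, 2, 0)

Derivation:
step 0: pivot -1 → sign −
step 1: pivot 22 → sign +
step 2: pivot 15/11 → sign +
step 3: pivot -3/5 → sign −
signature = (2, 2, 0)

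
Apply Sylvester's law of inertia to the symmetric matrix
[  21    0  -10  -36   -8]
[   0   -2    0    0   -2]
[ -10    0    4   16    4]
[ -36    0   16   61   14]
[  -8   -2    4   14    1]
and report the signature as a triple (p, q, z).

Answer: (2, 2, 1)

Derivation:
step 0: pivot 21 → sign +
step 1: pivot -2 → sign −
step 2: pivot -16/21 → sign −
step 3: pivot 1 → sign +
step 4: row/col 4 already zero → sign 0
signature = (2, 2, 1)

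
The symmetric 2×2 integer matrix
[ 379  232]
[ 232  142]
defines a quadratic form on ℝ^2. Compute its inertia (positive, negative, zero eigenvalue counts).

step 0: pivot 379 → sign +
step 1: pivot -6/379 → sign −
signature = (1, 1, 0)

Answer: (1, 1, 0)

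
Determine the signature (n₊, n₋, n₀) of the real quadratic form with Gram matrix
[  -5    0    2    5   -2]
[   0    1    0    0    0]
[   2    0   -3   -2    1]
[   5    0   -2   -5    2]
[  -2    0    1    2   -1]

Answer: (1, 3, 1)

Derivation:
step 0: pivot -5 → sign −
step 1: pivot 1 → sign +
step 2: pivot -11/5 → sign −
step 3: pivot -2/11 → sign −
step 4: row/col 4 already zero → sign 0
signature = (1, 3, 1)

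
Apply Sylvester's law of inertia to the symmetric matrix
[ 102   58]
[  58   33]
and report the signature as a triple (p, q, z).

step 0: pivot 102 → sign +
step 1: pivot 1/51 → sign +
signature = (2, 0, 0)

Answer: (2, 0, 0)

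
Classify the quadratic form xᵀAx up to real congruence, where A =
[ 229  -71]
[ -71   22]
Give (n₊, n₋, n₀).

step 0: pivot 229 → sign +
step 1: pivot -3/229 → sign −
signature = (1, 1, 0)

Answer: (1, 1, 0)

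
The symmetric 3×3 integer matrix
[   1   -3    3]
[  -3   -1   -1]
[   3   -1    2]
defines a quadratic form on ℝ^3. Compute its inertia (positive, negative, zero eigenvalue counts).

Answer: (1, 2, 0)

Derivation:
step 0: pivot 1 → sign +
step 1: pivot -10 → sign −
step 2: pivot -3/5 → sign −
signature = (1, 2, 0)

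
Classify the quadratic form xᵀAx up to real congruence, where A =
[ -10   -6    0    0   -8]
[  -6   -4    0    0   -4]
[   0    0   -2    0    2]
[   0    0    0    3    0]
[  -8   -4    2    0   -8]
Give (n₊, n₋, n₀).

step 0: pivot -10 → sign −
step 1: pivot -2/5 → sign −
step 2: pivot -2 → sign −
step 3: pivot 3 → sign +
step 4: pivot 2 → sign +
signature = (2, 3, 0)

Answer: (2, 3, 0)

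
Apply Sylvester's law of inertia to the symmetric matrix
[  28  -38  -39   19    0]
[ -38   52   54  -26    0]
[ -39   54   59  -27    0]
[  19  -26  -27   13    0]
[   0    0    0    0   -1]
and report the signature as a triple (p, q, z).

Answer: (3, 1, 1)

Derivation:
step 0: pivot 28 → sign +
step 1: pivot 3/7 → sign +
step 2: pivot 2 → sign +
step 3: pivot -1 → sign −
step 4: row/col 4 already zero → sign 0
signature = (3, 1, 1)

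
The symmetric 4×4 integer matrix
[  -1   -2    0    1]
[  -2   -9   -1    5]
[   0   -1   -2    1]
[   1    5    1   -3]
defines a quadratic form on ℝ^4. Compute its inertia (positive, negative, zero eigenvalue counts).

step 0: pivot -1 → sign −
step 1: pivot -5 → sign −
step 2: pivot -9/5 → sign −
step 3: pivot -1/9 → sign −
signature = (0, 4, 0)

Answer: (0, 4, 0)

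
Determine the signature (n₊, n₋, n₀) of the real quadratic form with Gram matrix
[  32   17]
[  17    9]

step 0: pivot 32 → sign +
step 1: pivot -1/32 → sign −
signature = (1, 1, 0)

Answer: (1, 1, 0)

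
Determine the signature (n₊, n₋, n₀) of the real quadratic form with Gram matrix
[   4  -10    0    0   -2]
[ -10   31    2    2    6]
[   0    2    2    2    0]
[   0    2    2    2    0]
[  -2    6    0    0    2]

Answer: (4, 0, 1)

Derivation:
step 0: pivot 4 → sign +
step 1: pivot 6 → sign +
step 2: pivot 4/3 → sign +
step 3: pivot 3/4 → sign +
step 4: row/col 4 already zero → sign 0
signature = (4, 0, 1)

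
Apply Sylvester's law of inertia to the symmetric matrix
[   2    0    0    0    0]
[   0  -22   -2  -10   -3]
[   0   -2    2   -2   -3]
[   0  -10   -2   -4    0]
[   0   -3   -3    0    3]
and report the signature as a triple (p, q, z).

Answer: (2, 1, 2)

Derivation:
step 0: pivot 2 → sign +
step 1: pivot -22 → sign −
step 2: pivot 24/11 → sign +
step 3: row/col 3 already zero → sign 0
step 4: row/col 4 already zero → sign 0
signature = (2, 1, 2)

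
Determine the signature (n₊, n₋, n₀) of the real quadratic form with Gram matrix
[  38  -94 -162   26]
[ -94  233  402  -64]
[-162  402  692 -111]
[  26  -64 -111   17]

step 0: pivot 38 → sign +
step 1: pivot 9/19 → sign +
step 2: pivot -2 → sign −
step 3: pivot -1/2 → sign −
signature = (2, 2, 0)

Answer: (2, 2, 0)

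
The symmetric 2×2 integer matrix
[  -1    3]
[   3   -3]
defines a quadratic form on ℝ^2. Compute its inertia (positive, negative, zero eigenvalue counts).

step 0: pivot -1 → sign −
step 1: pivot 6 → sign +
signature = (1, 1, 0)

Answer: (1, 1, 0)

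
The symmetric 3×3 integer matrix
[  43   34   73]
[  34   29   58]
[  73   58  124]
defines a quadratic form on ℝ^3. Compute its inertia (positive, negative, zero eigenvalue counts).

step 0: pivot 43 → sign +
step 1: pivot 91/43 → sign +
step 2: pivot 3/91 → sign +
signature = (3, 0, 0)

Answer: (3, 0, 0)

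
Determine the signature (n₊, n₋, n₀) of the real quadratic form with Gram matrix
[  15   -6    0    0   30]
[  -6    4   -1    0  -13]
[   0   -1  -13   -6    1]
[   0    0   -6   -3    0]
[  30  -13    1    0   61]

step 0: pivot 15 → sign +
step 1: pivot 8/5 → sign +
step 2: pivot -109/8 → sign −
step 3: pivot -39/109 → sign −
step 4: pivot 6/13 → sign +
signature = (3, 2, 0)

Answer: (3, 2, 0)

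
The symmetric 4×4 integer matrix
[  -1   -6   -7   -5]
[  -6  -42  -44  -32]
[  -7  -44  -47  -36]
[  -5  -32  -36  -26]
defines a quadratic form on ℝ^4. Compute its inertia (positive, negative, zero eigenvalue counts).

step 0: pivot -1 → sign −
step 1: pivot -6 → sign −
step 2: pivot 8/3 → sign +
step 3: pivot -3/8 → sign −
signature = (1, 3, 0)

Answer: (1, 3, 0)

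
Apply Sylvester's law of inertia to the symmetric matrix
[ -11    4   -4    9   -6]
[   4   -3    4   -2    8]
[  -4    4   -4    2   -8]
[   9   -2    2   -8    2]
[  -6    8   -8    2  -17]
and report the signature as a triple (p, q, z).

Answer: (1, 3, 1)

Derivation:
step 0: pivot -11 → sign −
step 1: pivot -17/11 → sign −
step 2: pivot 28/17 → sign +
step 3: pivot -3/7 → sign −
step 4: row/col 4 already zero → sign 0
signature = (1, 3, 1)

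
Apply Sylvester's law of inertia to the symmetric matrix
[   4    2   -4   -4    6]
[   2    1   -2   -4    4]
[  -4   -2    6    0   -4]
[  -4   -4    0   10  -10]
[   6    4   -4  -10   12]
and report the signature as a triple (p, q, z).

step 0: pivot 4 → sign +
step 1: pivot 2 → sign +
step 2: pivot -2 → sign −
step 3: pivot 2 → sign +
step 4: pivot 1/2 → sign +
signature = (4, 1, 0)

Answer: (4, 1, 0)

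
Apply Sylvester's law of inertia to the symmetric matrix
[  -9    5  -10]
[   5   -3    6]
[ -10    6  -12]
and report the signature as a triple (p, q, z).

Answer: (0, 2, 1)

Derivation:
step 0: pivot -9 → sign −
step 1: pivot -2/9 → sign −
step 2: row/col 2 already zero → sign 0
signature = (0, 2, 1)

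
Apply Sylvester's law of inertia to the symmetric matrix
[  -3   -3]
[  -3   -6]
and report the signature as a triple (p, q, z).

Answer: (0, 2, 0)

Derivation:
step 0: pivot -3 → sign −
step 1: pivot -3 → sign −
signature = (0, 2, 0)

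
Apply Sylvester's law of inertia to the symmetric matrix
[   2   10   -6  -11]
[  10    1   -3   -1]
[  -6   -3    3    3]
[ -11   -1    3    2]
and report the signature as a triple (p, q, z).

step 0: pivot 2 → sign +
step 1: pivot -49 → sign −
step 2: pivot -6/49 → sign −
step 3: pivot 3/2 → sign +
signature = (2, 2, 0)

Answer: (2, 2, 0)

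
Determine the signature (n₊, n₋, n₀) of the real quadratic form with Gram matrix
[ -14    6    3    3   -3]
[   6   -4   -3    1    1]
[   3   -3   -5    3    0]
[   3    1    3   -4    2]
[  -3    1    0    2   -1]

Answer: (1, 4, 0)

Derivation:
step 0: pivot -14 → sign −
step 1: pivot -10/7 → sign −
step 2: pivot -23/10 → sign −
step 3: pivot 15/23 → sign +
step 4: pivot -6/5 → sign −
signature = (1, 4, 0)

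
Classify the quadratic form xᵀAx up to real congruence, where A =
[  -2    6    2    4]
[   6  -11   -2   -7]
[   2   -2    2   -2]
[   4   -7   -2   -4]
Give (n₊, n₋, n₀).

step 0: pivot -2 → sign −
step 1: pivot 7 → sign +
step 2: pivot 12/7 → sign +
step 3: row/col 3 already zero → sign 0
signature = (2, 1, 1)

Answer: (2, 1, 1)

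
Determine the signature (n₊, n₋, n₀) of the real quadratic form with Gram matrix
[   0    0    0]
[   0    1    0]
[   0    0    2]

step 0: pivot 1 → sign +
step 1: pivot 2 → sign +
step 2: row/col 2 already zero → sign 0
signature = (2, 0, 1)

Answer: (2, 0, 1)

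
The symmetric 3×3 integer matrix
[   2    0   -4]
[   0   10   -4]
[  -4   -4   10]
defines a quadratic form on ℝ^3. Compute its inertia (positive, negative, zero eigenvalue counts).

step 0: pivot 2 → sign +
step 1: pivot 10 → sign +
step 2: pivot 2/5 → sign +
signature = (3, 0, 0)

Answer: (3, 0, 0)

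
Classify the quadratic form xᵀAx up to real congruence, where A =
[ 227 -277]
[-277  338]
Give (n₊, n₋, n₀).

Answer: (1, 1, 0)

Derivation:
step 0: pivot 227 → sign +
step 1: pivot -3/227 → sign −
signature = (1, 1, 0)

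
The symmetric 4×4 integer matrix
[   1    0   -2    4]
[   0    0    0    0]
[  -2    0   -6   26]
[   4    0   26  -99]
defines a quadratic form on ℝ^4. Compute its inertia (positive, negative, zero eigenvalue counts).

step 0: pivot 1 → sign +
step 1: pivot -10 → sign −
step 2: pivot 3/5 → sign +
step 3: row/col 3 already zero → sign 0
signature = (2, 1, 1)

Answer: (2, 1, 1)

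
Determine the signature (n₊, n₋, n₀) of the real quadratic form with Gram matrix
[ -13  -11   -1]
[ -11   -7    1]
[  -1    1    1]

Answer: (1, 2, 0)

Derivation:
step 0: pivot -13 → sign −
step 1: pivot 30/13 → sign +
step 2: pivot -2/5 → sign −
signature = (1, 2, 0)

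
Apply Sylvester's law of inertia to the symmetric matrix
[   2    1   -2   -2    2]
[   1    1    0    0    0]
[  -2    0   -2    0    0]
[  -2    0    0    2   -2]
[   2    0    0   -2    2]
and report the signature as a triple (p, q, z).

step 0: pivot 2 → sign +
step 1: pivot 1/2 → sign +
step 2: pivot -6 → sign −
step 3: pivot 2/3 → sign +
step 4: row/col 4 already zero → sign 0
signature = (3, 1, 1)

Answer: (3, 1, 1)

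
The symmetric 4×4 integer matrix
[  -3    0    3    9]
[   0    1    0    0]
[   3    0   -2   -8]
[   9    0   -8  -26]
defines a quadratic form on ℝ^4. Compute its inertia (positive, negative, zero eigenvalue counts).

Answer: (2, 1, 1)

Derivation:
step 0: pivot -3 → sign −
step 1: pivot 1 → sign +
step 2: pivot 1 → sign +
step 3: row/col 3 already zero → sign 0
signature = (2, 1, 1)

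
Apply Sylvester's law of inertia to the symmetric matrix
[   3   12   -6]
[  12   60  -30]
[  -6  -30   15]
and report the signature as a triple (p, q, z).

step 0: pivot 3 → sign +
step 1: pivot 12 → sign +
step 2: row/col 2 already zero → sign 0
signature = (2, 0, 1)

Answer: (2, 0, 1)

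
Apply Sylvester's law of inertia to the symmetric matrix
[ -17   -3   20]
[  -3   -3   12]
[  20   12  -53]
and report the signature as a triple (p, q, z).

step 0: pivot -17 → sign −
step 1: pivot -42/17 → sign −
step 2: pivot -3/7 → sign −
signature = (0, 3, 0)

Answer: (0, 3, 0)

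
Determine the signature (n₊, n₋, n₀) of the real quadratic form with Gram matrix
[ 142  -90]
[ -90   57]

step 0: pivot 142 → sign +
step 1: pivot -3/71 → sign −
signature = (1, 1, 0)

Answer: (1, 1, 0)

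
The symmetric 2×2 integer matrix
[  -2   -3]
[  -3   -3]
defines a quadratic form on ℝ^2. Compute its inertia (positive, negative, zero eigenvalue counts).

Answer: (1, 1, 0)

Derivation:
step 0: pivot -2 → sign −
step 1: pivot 3/2 → sign +
signature = (1, 1, 0)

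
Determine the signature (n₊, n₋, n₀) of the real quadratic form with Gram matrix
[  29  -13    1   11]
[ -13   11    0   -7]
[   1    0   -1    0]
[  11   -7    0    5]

Answer: (3, 1, 0)

Derivation:
step 0: pivot 29 → sign +
step 1: pivot 150/29 → sign +
step 2: pivot -161/150 → sign −
step 3: pivot 6/161 → sign +
signature = (3, 1, 0)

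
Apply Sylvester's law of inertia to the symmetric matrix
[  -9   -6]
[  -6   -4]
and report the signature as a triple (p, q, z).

Answer: (0, 1, 1)

Derivation:
step 0: pivot -9 → sign −
step 1: row/col 1 already zero → sign 0
signature = (0, 1, 1)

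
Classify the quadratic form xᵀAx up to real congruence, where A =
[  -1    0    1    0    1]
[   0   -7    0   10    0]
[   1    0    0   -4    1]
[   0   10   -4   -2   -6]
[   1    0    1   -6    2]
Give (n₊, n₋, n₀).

step 0: pivot -1 → sign −
step 1: pivot -7 → sign −
step 2: pivot 1 → sign +
step 3: pivot -26/7 → sign −
step 4: pivot 1/13 → sign +
signature = (2, 3, 0)

Answer: (2, 3, 0)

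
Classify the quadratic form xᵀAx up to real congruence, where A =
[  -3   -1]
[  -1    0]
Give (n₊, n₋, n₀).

Answer: (1, 1, 0)

Derivation:
step 0: pivot -3 → sign −
step 1: pivot 1/3 → sign +
signature = (1, 1, 0)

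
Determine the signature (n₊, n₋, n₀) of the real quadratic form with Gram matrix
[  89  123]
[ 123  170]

Answer: (2, 0, 0)

Derivation:
step 0: pivot 89 → sign +
step 1: pivot 1/89 → sign +
signature = (2, 0, 0)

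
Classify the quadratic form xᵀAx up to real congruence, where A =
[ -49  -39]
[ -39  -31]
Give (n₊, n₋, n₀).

Answer: (1, 1, 0)

Derivation:
step 0: pivot -49 → sign −
step 1: pivot 2/49 → sign +
signature = (1, 1, 0)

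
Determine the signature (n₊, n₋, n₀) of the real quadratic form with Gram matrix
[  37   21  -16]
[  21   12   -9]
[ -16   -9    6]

step 0: pivot 37 → sign +
step 1: pivot 3/37 → sign +
step 2: pivot -1 → sign −
signature = (2, 1, 0)

Answer: (2, 1, 0)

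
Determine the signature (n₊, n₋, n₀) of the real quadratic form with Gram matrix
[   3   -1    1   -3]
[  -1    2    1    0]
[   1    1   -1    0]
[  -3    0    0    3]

Answer: (3, 1, 0)

Derivation:
step 0: pivot 3 → sign +
step 1: pivot 5/3 → sign +
step 2: pivot -12/5 → sign −
step 3: pivot 3/4 → sign +
signature = (3, 1, 0)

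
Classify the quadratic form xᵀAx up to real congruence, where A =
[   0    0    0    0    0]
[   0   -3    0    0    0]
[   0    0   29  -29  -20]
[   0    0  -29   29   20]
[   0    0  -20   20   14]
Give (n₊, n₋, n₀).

step 0: pivot -3 → sign −
step 1: pivot 29 → sign +
step 2: pivot 6/29 → sign +
step 3: row/col 3 already zero → sign 0
step 4: row/col 4 already zero → sign 0
signature = (2, 1, 2)

Answer: (2, 1, 2)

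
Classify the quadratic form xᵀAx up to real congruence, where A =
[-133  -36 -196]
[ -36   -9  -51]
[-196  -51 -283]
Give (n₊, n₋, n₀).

step 0: pivot -133 → sign −
step 1: pivot 99/133 → sign +
step 2: pivot 2/11 → sign +
signature = (2, 1, 0)

Answer: (2, 1, 0)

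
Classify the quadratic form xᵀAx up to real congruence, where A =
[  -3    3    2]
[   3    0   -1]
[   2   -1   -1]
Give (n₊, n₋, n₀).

Answer: (1, 1, 1)

Derivation:
step 0: pivot -3 → sign −
step 1: pivot 3 → sign +
step 2: row/col 2 already zero → sign 0
signature = (1, 1, 1)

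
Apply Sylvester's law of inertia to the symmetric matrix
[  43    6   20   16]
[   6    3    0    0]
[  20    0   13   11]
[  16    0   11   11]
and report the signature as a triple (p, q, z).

step 0: pivot 43 → sign +
step 1: pivot 93/43 → sign +
step 2: pivot 3/31 → sign +
step 3: pivot -2 → sign −
signature = (3, 1, 0)

Answer: (3, 1, 0)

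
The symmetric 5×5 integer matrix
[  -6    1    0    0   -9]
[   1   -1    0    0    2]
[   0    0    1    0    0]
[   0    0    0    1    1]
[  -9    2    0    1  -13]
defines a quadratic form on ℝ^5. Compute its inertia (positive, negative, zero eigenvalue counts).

step 0: pivot -6 → sign −
step 1: pivot -5/6 → sign −
step 2: pivot 1 → sign +
step 3: pivot 1 → sign +
step 4: pivot -1/5 → sign −
signature = (2, 3, 0)

Answer: (2, 3, 0)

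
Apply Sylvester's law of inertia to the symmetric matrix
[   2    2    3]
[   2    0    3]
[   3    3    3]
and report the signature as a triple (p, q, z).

Answer: (1, 2, 0)

Derivation:
step 0: pivot 2 → sign +
step 1: pivot -2 → sign −
step 2: pivot -3/2 → sign −
signature = (1, 2, 0)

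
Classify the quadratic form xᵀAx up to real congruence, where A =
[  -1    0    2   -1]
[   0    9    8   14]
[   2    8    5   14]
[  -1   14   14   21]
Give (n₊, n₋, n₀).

step 0: pivot -1 → sign −
step 1: pivot 9 → sign +
step 2: pivot 17/9 → sign +
step 3: pivot 2/17 → sign +
signature = (3, 1, 0)

Answer: (3, 1, 0)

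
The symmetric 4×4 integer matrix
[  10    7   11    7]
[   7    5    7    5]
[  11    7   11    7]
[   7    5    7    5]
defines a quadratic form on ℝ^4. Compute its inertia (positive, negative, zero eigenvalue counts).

step 0: pivot 10 → sign +
step 1: pivot 1/10 → sign +
step 2: pivot -6 → sign −
step 3: row/col 3 already zero → sign 0
signature = (2, 1, 1)

Answer: (2, 1, 1)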